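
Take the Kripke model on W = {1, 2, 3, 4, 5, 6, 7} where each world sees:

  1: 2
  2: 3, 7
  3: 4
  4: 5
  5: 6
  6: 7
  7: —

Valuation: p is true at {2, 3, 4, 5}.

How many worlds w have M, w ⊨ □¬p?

3

1: successors {2}; ¬p there: 2:F. ✗
2: successors {3, 7}; ¬p there: 3:F, 7:T. ✗
3: successors {4}; ¬p there: 4:F. ✗
4: successors {5}; ¬p there: 5:F. ✗
5: successors {6}; ¬p there: 6:T. ✓
6: successors {7}; ¬p there: 7:T. ✓
7: no successors, so □¬p holds vacuously. ✓
Satisfying worlds: {5, 6, 7}.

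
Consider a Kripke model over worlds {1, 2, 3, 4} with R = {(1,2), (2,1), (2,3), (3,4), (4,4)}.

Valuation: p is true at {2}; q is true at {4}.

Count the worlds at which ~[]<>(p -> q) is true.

1

1: []<>(p -> q) is T. ✗
2: []<>(p -> q) is F. ✓
3: []<>(p -> q) is T. ✗
4: []<>(p -> q) is T. ✗
Satisfying worlds: {2}.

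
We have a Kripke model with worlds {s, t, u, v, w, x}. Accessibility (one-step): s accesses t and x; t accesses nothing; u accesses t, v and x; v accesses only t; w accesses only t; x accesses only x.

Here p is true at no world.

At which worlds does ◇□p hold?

{s, u, v, w}

s: successors {t, x}; □p there: t:T, x:F. ✓
t: no successors, so ◇□p fails. ✗
u: successors {t, v, x}; □p there: t:T, v:F, x:F. ✓
v: successors {t}; □p there: t:T. ✓
w: successors {t}; □p there: t:T. ✓
x: successors {x}; □p there: x:F. ✗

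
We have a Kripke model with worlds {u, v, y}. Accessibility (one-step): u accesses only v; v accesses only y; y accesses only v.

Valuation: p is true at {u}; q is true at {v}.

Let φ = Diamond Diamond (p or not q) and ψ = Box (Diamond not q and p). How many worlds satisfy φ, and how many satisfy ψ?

For Diamond Diamond (p or not q):
u: successors {v}; Diamond (p or not q) there: v:T. ✓
v: successors {y}; Diamond (p or not q) there: y:F. ✗
y: successors {v}; Diamond (p or not q) there: v:T. ✓
— 2 worlds.
For Box (Diamond not q and p):
u: successors {v}; Diamond not q and p there: v:F. ✗
v: successors {y}; Diamond not q and p there: y:F. ✗
y: successors {v}; Diamond not q and p there: v:F. ✗
— 0 worlds.

2 and 0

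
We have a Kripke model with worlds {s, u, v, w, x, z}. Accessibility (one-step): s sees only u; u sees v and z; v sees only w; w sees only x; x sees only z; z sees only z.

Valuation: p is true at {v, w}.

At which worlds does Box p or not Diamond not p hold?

{v}

s: Box p is F, not Diamond not p is F. ✗
u: Box p is F, not Diamond not p is F. ✗
v: Box p is T, not Diamond not p is T. ✓
w: Box p is F, not Diamond not p is F. ✗
x: Box p is F, not Diamond not p is F. ✗
z: Box p is F, not Diamond not p is F. ✗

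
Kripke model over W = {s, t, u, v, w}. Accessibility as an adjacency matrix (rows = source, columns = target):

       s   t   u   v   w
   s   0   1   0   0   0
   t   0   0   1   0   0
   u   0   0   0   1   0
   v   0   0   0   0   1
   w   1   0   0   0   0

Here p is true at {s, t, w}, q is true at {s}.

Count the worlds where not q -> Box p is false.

s: not q is F, Box p is T. ✓
t: not q is T, Box p is F. ✗
u: not q is T, Box p is F. ✗
v: not q is T, Box p is T. ✓
w: not q is T, Box p is T. ✓
Satisfying worlds: {s, v, w}.
So not q -> Box p fails at the other 2 worlds.

2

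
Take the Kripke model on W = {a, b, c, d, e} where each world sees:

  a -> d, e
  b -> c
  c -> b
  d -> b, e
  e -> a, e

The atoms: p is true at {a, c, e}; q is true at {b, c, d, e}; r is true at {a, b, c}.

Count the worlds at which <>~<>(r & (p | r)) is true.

1

a: successors {d, e}; ~<>(r & (p | r)) there: d:F, e:F. ✗
b: successors {c}; ~<>(r & (p | r)) there: c:F. ✗
c: successors {b}; ~<>(r & (p | r)) there: b:F. ✗
d: successors {b, e}; ~<>(r & (p | r)) there: b:F, e:F. ✗
e: successors {a, e}; ~<>(r & (p | r)) there: a:T, e:F. ✓
Satisfying worlds: {e}.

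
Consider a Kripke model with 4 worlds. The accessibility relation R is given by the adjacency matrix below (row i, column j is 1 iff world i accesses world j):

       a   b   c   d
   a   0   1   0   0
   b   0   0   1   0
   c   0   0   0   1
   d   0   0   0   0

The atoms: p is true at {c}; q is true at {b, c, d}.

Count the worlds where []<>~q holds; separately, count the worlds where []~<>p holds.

For []<>~q:
a: successors {b}; <>~q there: b:F. ✗
b: successors {c}; <>~q there: c:F. ✗
c: successors {d}; <>~q there: d:F. ✗
d: no successors, so []<>~q holds vacuously. ✓
— 1 world.
For []~<>p:
a: successors {b}; ~<>p there: b:F. ✗
b: successors {c}; ~<>p there: c:T. ✓
c: successors {d}; ~<>p there: d:T. ✓
d: no successors, so []~<>p holds vacuously. ✓
— 3 worlds.

1 and 3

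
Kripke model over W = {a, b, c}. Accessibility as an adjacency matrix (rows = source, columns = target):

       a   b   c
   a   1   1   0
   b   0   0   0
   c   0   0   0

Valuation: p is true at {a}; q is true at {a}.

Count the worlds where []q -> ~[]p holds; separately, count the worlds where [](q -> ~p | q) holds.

For []q -> ~[]p:
a: []q is F, ~[]p is T. ✓
b: []q is T, ~[]p is F. ✗
c: []q is T, ~[]p is F. ✗
— 1 world.
For [](q -> ~p | q):
a: successors {a, b}; q -> ~p | q there: a:T, b:T. ✓
b: no successors, so [](q -> ~p | q) holds vacuously. ✓
c: no successors, so [](q -> ~p | q) holds vacuously. ✓
— 3 worlds.

1 and 3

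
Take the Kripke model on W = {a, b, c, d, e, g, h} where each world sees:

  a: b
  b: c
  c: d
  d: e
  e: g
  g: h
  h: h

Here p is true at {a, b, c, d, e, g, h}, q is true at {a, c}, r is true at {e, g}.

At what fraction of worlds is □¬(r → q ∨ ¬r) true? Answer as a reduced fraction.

2/7

a: successors {b}; ¬(r → q ∨ ¬r) there: b:F. ✗
b: successors {c}; ¬(r → q ∨ ¬r) there: c:F. ✗
c: successors {d}; ¬(r → q ∨ ¬r) there: d:F. ✗
d: successors {e}; ¬(r → q ∨ ¬r) there: e:T. ✓
e: successors {g}; ¬(r → q ∨ ¬r) there: g:T. ✓
g: successors {h}; ¬(r → q ∨ ¬r) there: h:F. ✗
h: successors {h}; ¬(r → q ∨ ¬r) there: h:F. ✗
That's 2 of 7 worlds, so 2/7.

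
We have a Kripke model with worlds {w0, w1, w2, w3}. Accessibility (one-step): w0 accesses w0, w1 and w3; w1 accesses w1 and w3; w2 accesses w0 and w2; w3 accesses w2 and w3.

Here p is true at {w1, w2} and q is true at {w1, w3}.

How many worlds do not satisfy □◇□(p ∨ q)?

w0: successors {w0, w1, w3}; ◇□(p ∨ q) there: w0:T, w1:T, w3:T. ✓
w1: successors {w1, w3}; ◇□(p ∨ q) there: w1:T, w3:T. ✓
w2: successors {w0, w2}; ◇□(p ∨ q) there: w0:T, w2:F. ✗
w3: successors {w2, w3}; ◇□(p ∨ q) there: w2:F, w3:T. ✗
Satisfying worlds: {w0, w1}.
So □◇□(p ∨ q) fails at the other 2 worlds.

2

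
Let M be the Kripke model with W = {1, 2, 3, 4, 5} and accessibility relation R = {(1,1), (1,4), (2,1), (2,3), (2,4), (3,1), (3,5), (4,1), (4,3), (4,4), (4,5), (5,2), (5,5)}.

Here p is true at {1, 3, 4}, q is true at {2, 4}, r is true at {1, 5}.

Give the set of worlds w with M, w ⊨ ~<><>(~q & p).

1: <><>(~q & p) is T. ✗
2: <><>(~q & p) is T. ✗
3: <><>(~q & p) is T. ✗
4: <><>(~q & p) is T. ✗
5: <><>(~q & p) is T. ✗

∅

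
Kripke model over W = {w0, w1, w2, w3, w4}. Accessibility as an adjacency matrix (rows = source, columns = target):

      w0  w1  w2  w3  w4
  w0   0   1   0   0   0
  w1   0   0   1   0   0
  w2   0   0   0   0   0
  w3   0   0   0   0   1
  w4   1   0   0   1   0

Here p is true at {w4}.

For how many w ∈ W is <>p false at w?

w0: successors {w1}; p there: w1:F. ✗
w1: successors {w2}; p there: w2:F. ✗
w2: no successors, so <>p fails. ✗
w3: successors {w4}; p there: w4:T. ✓
w4: successors {w0, w3}; p there: w0:F, w3:F. ✗
Satisfying worlds: {w3}.
So <>p fails at the other 4 worlds.

4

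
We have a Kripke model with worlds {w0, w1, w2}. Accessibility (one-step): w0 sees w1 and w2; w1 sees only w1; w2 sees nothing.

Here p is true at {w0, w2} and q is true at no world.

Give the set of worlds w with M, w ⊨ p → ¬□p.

w0: p is T, ¬□p is T. ✓
w1: p is F, ¬□p is T. ✓
w2: p is T, ¬□p is F. ✗

{w0, w1}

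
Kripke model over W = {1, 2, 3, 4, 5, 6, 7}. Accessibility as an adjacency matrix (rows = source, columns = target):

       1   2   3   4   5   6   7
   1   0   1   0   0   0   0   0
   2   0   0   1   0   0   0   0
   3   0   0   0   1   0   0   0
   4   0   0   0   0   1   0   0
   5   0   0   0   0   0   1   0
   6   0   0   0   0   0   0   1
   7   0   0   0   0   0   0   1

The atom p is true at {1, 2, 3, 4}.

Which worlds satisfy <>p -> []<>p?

1: <>p is T, []<>p is T. ✓
2: <>p is T, []<>p is T. ✓
3: <>p is T, []<>p is F. ✗
4: <>p is F, []<>p is F. ✓
5: <>p is F, []<>p is F. ✓
6: <>p is F, []<>p is F. ✓
7: <>p is F, []<>p is F. ✓

{1, 2, 4, 5, 6, 7}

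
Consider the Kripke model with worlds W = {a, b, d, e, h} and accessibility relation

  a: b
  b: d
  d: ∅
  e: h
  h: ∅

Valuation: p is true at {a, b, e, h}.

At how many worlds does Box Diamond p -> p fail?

1

a: Box Diamond p is F, p is T. ✓
b: Box Diamond p is F, p is T. ✓
d: Box Diamond p is T, p is F. ✗
e: Box Diamond p is F, p is T. ✓
h: Box Diamond p is T, p is T. ✓
Satisfying worlds: {a, b, e, h}.
So Box Diamond p -> p fails at the other 1 world.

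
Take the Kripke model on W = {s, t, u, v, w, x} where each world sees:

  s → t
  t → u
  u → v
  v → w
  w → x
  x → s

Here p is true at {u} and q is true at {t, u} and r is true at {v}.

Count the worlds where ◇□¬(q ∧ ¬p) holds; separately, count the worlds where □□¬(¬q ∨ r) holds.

5 and 2

For ◇□¬(q ∧ ¬p):
s: successors {t}; □¬(q ∧ ¬p) there: t:T. ✓
t: successors {u}; □¬(q ∧ ¬p) there: u:T. ✓
u: successors {v}; □¬(q ∧ ¬p) there: v:T. ✓
v: successors {w}; □¬(q ∧ ¬p) there: w:T. ✓
w: successors {x}; □¬(q ∧ ¬p) there: x:T. ✓
x: successors {s}; □¬(q ∧ ¬p) there: s:F. ✗
— 5 worlds.
For □□¬(¬q ∨ r):
s: successors {t}; □¬(¬q ∨ r) there: t:T. ✓
t: successors {u}; □¬(¬q ∨ r) there: u:F. ✗
u: successors {v}; □¬(¬q ∨ r) there: v:F. ✗
v: successors {w}; □¬(¬q ∨ r) there: w:F. ✗
w: successors {x}; □¬(¬q ∨ r) there: x:F. ✗
x: successors {s}; □¬(¬q ∨ r) there: s:T. ✓
— 2 worlds.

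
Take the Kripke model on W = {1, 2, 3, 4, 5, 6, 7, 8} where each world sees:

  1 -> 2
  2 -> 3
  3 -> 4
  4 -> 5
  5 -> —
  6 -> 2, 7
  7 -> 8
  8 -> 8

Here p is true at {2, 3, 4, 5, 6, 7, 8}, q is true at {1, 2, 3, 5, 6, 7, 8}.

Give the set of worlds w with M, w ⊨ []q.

1: successors {2}; q there: 2:T. ✓
2: successors {3}; q there: 3:T. ✓
3: successors {4}; q there: 4:F. ✗
4: successors {5}; q there: 5:T. ✓
5: no successors, so []q holds vacuously. ✓
6: successors {2, 7}; q there: 2:T, 7:T. ✓
7: successors {8}; q there: 8:T. ✓
8: successors {8}; q there: 8:T. ✓

{1, 2, 4, 5, 6, 7, 8}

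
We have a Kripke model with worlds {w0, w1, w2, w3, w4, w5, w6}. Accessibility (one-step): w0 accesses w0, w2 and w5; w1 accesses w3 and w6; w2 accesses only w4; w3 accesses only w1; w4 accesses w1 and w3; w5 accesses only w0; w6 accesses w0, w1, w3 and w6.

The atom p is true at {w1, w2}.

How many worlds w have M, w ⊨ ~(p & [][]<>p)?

7

w0: p & [][]<>p is F. ✓
w1: p & [][]<>p is F. ✓
w2: p & [][]<>p is F. ✓
w3: p & [][]<>p is F. ✓
w4: p & [][]<>p is F. ✓
w5: p & [][]<>p is F. ✓
w6: p & [][]<>p is F. ✓
Satisfying worlds: {w0, w1, w2, w3, w4, w5, w6}.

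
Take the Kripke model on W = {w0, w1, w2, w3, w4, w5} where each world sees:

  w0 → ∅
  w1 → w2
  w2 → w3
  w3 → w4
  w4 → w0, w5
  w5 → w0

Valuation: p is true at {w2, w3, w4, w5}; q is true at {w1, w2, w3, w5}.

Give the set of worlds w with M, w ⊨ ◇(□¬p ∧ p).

{w4}

w0: no successors, so ◇(□¬p ∧ p) fails. ✗
w1: successors {w2}; □¬p ∧ p there: w2:F. ✗
w2: successors {w3}; □¬p ∧ p there: w3:F. ✗
w3: successors {w4}; □¬p ∧ p there: w4:F. ✗
w4: successors {w0, w5}; □¬p ∧ p there: w0:F, w5:T. ✓
w5: successors {w0}; □¬p ∧ p there: w0:F. ✗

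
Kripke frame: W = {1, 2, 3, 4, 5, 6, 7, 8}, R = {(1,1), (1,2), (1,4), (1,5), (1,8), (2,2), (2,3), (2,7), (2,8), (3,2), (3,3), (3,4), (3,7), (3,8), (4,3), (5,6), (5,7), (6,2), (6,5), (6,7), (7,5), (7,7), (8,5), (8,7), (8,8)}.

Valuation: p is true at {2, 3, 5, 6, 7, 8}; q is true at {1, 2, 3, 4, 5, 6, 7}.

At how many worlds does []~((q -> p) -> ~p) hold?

1: successors {1, 2, 4, 5, 8}; ~((q -> p) -> ~p) there: 1:F, 2:T, 4:F, 5:T, 8:T. ✗
2: successors {2, 3, 7, 8}; ~((q -> p) -> ~p) there: 2:T, 3:T, 7:T, 8:T. ✓
3: successors {2, 3, 4, 7, 8}; ~((q -> p) -> ~p) there: 2:T, 3:T, 4:F, 7:T, 8:T. ✗
4: successors {3}; ~((q -> p) -> ~p) there: 3:T. ✓
5: successors {6, 7}; ~((q -> p) -> ~p) there: 6:T, 7:T. ✓
6: successors {2, 5, 7}; ~((q -> p) -> ~p) there: 2:T, 5:T, 7:T. ✓
7: successors {5, 7}; ~((q -> p) -> ~p) there: 5:T, 7:T. ✓
8: successors {5, 7, 8}; ~((q -> p) -> ~p) there: 5:T, 7:T, 8:T. ✓
Satisfying worlds: {2, 4, 5, 6, 7, 8}.

6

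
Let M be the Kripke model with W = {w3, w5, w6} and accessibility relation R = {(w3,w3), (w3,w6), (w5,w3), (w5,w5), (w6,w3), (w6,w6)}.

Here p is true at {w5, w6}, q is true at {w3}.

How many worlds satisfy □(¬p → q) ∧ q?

w3: □(¬p → q) is T, q is T. ✓
w5: □(¬p → q) is T, q is F. ✗
w6: □(¬p → q) is T, q is F. ✗
Satisfying worlds: {w3}.

1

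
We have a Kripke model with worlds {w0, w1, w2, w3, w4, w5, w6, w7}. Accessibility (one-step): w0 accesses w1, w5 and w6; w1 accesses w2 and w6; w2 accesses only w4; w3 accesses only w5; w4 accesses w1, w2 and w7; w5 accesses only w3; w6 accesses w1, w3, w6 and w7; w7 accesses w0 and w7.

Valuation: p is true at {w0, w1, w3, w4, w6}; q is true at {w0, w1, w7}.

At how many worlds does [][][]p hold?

1

w0: successors {w1, w5, w6}; [][]p there: w1:F, w5:F, w6:F. ✗
w1: successors {w2, w6}; [][]p there: w2:F, w6:F. ✗
w2: successors {w4}; [][]p there: w4:F. ✗
w3: successors {w5}; [][]p there: w5:F. ✗
w4: successors {w1, w2, w7}; [][]p there: w1:F, w2:F, w7:F. ✗
w5: successors {w3}; [][]p there: w3:T. ✓
w6: successors {w1, w3, w6, w7}; [][]p there: w1:F, w3:T, w6:F, w7:F. ✗
w7: successors {w0, w7}; [][]p there: w0:F, w7:F. ✗
Satisfying worlds: {w5}.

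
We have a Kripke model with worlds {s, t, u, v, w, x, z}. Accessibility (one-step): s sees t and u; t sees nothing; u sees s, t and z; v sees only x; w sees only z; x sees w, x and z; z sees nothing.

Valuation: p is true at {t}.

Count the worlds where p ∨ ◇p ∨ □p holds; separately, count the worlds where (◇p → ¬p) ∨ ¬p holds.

For p ∨ ◇p ∨ □p:
s: p ∨ ◇p is T, □p is F. ✓
t: p ∨ ◇p is T, □p is T. ✓
u: p ∨ ◇p is T, □p is F. ✓
v: p ∨ ◇p is F, □p is F. ✗
w: p ∨ ◇p is F, □p is F. ✗
x: p ∨ ◇p is F, □p is F. ✗
z: p ∨ ◇p is F, □p is T. ✓
— 4 worlds.
For (◇p → ¬p) ∨ ¬p:
s: ◇p → ¬p is T, ¬p is T. ✓
t: ◇p → ¬p is T, ¬p is F. ✓
u: ◇p → ¬p is T, ¬p is T. ✓
v: ◇p → ¬p is T, ¬p is T. ✓
w: ◇p → ¬p is T, ¬p is T. ✓
x: ◇p → ¬p is T, ¬p is T. ✓
z: ◇p → ¬p is T, ¬p is T. ✓
— 7 worlds.

4 and 7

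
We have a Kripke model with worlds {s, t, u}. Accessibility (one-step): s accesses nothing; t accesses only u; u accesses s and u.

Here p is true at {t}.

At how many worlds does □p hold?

1

s: no successors, so □p holds vacuously. ✓
t: successors {u}; p there: u:F. ✗
u: successors {s, u}; p there: s:F, u:F. ✗
Satisfying worlds: {s}.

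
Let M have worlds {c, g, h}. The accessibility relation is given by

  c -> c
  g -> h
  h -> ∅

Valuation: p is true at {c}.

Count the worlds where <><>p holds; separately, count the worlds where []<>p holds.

1 and 2

For <><>p:
c: successors {c}; <>p there: c:T. ✓
g: successors {h}; <>p there: h:F. ✗
h: no successors, so <><>p fails. ✗
— 1 world.
For []<>p:
c: successors {c}; <>p there: c:T. ✓
g: successors {h}; <>p there: h:F. ✗
h: no successors, so []<>p holds vacuously. ✓
— 2 worlds.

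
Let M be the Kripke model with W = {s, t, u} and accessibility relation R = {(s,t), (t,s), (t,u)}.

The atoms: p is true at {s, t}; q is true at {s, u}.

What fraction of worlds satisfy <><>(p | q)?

2/3

s: successors {t}; <>(p | q) there: t:T. ✓
t: successors {s, u}; <>(p | q) there: s:T, u:F. ✓
u: no successors, so <><>(p | q) fails. ✗
That's 2 of 3 worlds, so 2/3.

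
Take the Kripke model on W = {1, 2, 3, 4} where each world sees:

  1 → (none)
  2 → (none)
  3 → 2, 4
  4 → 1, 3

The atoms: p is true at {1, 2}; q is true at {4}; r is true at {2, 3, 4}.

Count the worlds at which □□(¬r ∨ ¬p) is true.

1: no successors, so □□(¬r ∨ ¬p) holds vacuously. ✓
2: no successors, so □□(¬r ∨ ¬p) holds vacuously. ✓
3: successors {2, 4}; □(¬r ∨ ¬p) there: 2:T, 4:T. ✓
4: successors {1, 3}; □(¬r ∨ ¬p) there: 1:T, 3:F. ✗
Satisfying worlds: {1, 2, 3}.

3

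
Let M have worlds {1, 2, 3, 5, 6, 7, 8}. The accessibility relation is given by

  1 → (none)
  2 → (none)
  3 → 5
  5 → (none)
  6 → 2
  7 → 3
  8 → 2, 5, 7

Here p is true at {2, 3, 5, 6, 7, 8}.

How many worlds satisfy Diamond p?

1: no successors, so Diamond p fails. ✗
2: no successors, so Diamond p fails. ✗
3: successors {5}; p there: 5:T. ✓
5: no successors, so Diamond p fails. ✗
6: successors {2}; p there: 2:T. ✓
7: successors {3}; p there: 3:T. ✓
8: successors {2, 5, 7}; p there: 2:T, 5:T, 7:T. ✓
Satisfying worlds: {3, 6, 7, 8}.

4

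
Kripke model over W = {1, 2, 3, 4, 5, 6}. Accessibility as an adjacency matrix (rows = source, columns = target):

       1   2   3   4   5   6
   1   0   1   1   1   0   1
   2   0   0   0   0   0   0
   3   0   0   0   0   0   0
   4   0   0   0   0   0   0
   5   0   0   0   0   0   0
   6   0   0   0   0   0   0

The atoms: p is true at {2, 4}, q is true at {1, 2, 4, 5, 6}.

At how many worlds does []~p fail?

1

1: successors {2, 3, 4, 6}; ~p there: 2:F, 3:T, 4:F, 6:T. ✗
2: no successors, so []~p holds vacuously. ✓
3: no successors, so []~p holds vacuously. ✓
4: no successors, so []~p holds vacuously. ✓
5: no successors, so []~p holds vacuously. ✓
6: no successors, so []~p holds vacuously. ✓
Satisfying worlds: {2, 3, 4, 5, 6}.
So []~p fails at the other 1 world.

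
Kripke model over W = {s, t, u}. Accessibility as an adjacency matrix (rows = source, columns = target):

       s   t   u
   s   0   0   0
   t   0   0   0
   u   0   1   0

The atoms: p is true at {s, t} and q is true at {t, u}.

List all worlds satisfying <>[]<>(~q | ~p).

{u}

s: no successors, so <>[]<>(~q | ~p) fails. ✗
t: no successors, so <>[]<>(~q | ~p) fails. ✗
u: successors {t}; []<>(~q | ~p) there: t:T. ✓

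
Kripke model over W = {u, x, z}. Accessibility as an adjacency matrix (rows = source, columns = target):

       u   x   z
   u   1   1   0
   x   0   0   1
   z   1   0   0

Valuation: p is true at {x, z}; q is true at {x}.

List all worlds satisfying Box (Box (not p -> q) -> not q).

u: successors {u, x}; Box (not p -> q) -> not q there: u:T, x:F. ✗
x: successors {z}; Box (not p -> q) -> not q there: z:T. ✓
z: successors {u}; Box (not p -> q) -> not q there: u:T. ✓

{x, z}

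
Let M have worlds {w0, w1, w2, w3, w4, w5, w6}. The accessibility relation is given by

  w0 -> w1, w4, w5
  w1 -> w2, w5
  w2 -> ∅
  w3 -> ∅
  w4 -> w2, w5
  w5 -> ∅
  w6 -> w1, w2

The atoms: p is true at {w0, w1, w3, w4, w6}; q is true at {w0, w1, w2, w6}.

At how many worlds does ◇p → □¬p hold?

w0: ◇p is T, □¬p is F. ✗
w1: ◇p is F, □¬p is T. ✓
w2: ◇p is F, □¬p is T. ✓
w3: ◇p is F, □¬p is T. ✓
w4: ◇p is F, □¬p is T. ✓
w5: ◇p is F, □¬p is T. ✓
w6: ◇p is T, □¬p is F. ✗
Satisfying worlds: {w1, w2, w3, w4, w5}.

5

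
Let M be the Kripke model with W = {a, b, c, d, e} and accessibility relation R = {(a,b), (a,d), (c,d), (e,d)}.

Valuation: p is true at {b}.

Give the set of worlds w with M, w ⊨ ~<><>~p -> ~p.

{a, c, d, e}

a: ~<><>~p is T, ~p is T. ✓
b: ~<><>~p is T, ~p is F. ✗
c: ~<><>~p is T, ~p is T. ✓
d: ~<><>~p is T, ~p is T. ✓
e: ~<><>~p is T, ~p is T. ✓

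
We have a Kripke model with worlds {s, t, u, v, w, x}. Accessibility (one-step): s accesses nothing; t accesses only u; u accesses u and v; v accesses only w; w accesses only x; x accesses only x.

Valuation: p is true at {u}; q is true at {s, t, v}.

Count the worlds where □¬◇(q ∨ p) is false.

2

s: no successors, so □¬◇(q ∨ p) holds vacuously. ✓
t: successors {u}; ¬◇(q ∨ p) there: u:F. ✗
u: successors {u, v}; ¬◇(q ∨ p) there: u:F, v:T. ✗
v: successors {w}; ¬◇(q ∨ p) there: w:T. ✓
w: successors {x}; ¬◇(q ∨ p) there: x:T. ✓
x: successors {x}; ¬◇(q ∨ p) there: x:T. ✓
Satisfying worlds: {s, v, w, x}.
So □¬◇(q ∨ p) fails at the other 2 worlds.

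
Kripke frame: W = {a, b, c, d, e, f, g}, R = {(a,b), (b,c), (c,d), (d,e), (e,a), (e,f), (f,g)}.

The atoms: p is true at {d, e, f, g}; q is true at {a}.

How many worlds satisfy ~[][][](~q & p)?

a: [][][](~q & p) is T. ✗
b: [][][](~q & p) is T. ✗
c: [][][](~q & p) is F. ✓
d: [][][](~q & p) is F. ✓
e: [][][](~q & p) is F. ✓
f: [][][](~q & p) is T. ✗
g: [][][](~q & p) is T. ✗
Satisfying worlds: {c, d, e}.

3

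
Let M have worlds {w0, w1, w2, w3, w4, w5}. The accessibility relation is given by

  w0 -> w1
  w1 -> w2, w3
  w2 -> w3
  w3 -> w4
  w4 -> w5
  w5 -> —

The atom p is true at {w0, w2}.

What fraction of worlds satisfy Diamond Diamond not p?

2/3

w0: successors {w1}; Diamond not p there: w1:T. ✓
w1: successors {w2, w3}; Diamond not p there: w2:T, w3:T. ✓
w2: successors {w3}; Diamond not p there: w3:T. ✓
w3: successors {w4}; Diamond not p there: w4:T. ✓
w4: successors {w5}; Diamond not p there: w5:F. ✗
w5: no successors, so Diamond Diamond not p fails. ✗
That's 4 of 6 worlds, so 4/6 = 2/3.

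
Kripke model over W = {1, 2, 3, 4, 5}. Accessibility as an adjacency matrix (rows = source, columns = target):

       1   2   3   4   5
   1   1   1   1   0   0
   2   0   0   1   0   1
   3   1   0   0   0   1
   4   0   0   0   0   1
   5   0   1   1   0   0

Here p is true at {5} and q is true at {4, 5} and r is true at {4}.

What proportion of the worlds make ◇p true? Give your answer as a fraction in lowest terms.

3/5

1: successors {1, 2, 3}; p there: 1:F, 2:F, 3:F. ✗
2: successors {3, 5}; p there: 3:F, 5:T. ✓
3: successors {1, 5}; p there: 1:F, 5:T. ✓
4: successors {5}; p there: 5:T. ✓
5: successors {2, 3}; p there: 2:F, 3:F. ✗
That's 3 of 5 worlds, so 3/5.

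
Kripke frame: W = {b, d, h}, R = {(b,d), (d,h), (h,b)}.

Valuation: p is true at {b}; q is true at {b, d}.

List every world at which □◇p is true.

{d}

b: successors {d}; ◇p there: d:F. ✗
d: successors {h}; ◇p there: h:T. ✓
h: successors {b}; ◇p there: b:F. ✗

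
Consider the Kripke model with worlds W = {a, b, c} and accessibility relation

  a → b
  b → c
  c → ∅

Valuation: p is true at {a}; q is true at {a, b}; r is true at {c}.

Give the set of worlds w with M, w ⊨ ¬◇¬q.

a: ◇¬q is F. ✓
b: ◇¬q is T. ✗
c: ◇¬q is F. ✓

{a, c}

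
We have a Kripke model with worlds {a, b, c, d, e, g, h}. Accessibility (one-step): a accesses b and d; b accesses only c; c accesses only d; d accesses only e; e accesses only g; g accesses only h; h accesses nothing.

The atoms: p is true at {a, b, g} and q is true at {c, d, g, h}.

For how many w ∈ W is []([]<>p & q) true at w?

3

a: successors {b, d}; []<>p & q there: b:F, d:T. ✗
b: successors {c}; []<>p & q there: c:F. ✗
c: successors {d}; []<>p & q there: d:T. ✓
d: successors {e}; []<>p & q there: e:F. ✗
e: successors {g}; []<>p & q there: g:F. ✗
g: successors {h}; []<>p & q there: h:T. ✓
h: no successors, so []([]<>p & q) holds vacuously. ✓
Satisfying worlds: {c, g, h}.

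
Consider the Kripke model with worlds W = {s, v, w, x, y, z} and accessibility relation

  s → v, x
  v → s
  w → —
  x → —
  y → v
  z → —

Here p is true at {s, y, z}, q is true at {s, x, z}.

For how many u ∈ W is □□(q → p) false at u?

s: successors {v, x}; □(q → p) there: v:T, x:T. ✓
v: successors {s}; □(q → p) there: s:F. ✗
w: no successors, so □□(q → p) holds vacuously. ✓
x: no successors, so □□(q → p) holds vacuously. ✓
y: successors {v}; □(q → p) there: v:T. ✓
z: no successors, so □□(q → p) holds vacuously. ✓
Satisfying worlds: {s, w, x, y, z}.
So □□(q → p) fails at the other 1 world.

1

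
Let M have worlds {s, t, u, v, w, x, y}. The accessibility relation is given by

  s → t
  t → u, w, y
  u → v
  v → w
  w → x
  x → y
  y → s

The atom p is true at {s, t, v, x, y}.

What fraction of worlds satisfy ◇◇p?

6/7

s: successors {t}; ◇p there: t:T. ✓
t: successors {u, w, y}; ◇p there: u:T, w:T, y:T. ✓
u: successors {v}; ◇p there: v:F. ✗
v: successors {w}; ◇p there: w:T. ✓
w: successors {x}; ◇p there: x:T. ✓
x: successors {y}; ◇p there: y:T. ✓
y: successors {s}; ◇p there: s:T. ✓
That's 6 of 7 worlds, so 6/7.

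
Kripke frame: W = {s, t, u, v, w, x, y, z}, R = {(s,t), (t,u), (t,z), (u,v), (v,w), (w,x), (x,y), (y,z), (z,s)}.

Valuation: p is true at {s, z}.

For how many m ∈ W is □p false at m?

6

s: successors {t}; p there: t:F. ✗
t: successors {u, z}; p there: u:F, z:T. ✗
u: successors {v}; p there: v:F. ✗
v: successors {w}; p there: w:F. ✗
w: successors {x}; p there: x:F. ✗
x: successors {y}; p there: y:F. ✗
y: successors {z}; p there: z:T. ✓
z: successors {s}; p there: s:T. ✓
Satisfying worlds: {y, z}.
So □p fails at the other 6 worlds.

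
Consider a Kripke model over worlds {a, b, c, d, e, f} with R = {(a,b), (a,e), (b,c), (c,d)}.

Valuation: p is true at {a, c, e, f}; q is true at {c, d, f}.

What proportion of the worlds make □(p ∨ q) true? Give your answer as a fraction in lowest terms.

5/6

a: successors {b, e}; p ∨ q there: b:F, e:T. ✗
b: successors {c}; p ∨ q there: c:T. ✓
c: successors {d}; p ∨ q there: d:T. ✓
d: no successors, so □(p ∨ q) holds vacuously. ✓
e: no successors, so □(p ∨ q) holds vacuously. ✓
f: no successors, so □(p ∨ q) holds vacuously. ✓
That's 5 of 6 worlds, so 5/6.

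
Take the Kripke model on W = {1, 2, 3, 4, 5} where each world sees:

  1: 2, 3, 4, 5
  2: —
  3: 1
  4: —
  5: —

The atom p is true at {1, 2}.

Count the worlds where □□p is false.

1: successors {2, 3, 4, 5}; □p there: 2:T, 3:T, 4:T, 5:T. ✓
2: no successors, so □□p holds vacuously. ✓
3: successors {1}; □p there: 1:F. ✗
4: no successors, so □□p holds vacuously. ✓
5: no successors, so □□p holds vacuously. ✓
Satisfying worlds: {1, 2, 4, 5}.
So □□p fails at the other 1 world.

1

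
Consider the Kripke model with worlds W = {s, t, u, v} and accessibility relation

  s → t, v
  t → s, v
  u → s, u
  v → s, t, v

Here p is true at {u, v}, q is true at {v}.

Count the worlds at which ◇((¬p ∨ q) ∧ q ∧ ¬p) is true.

0

s: successors {t, v}; (¬p ∨ q) ∧ q ∧ ¬p there: t:F, v:F. ✗
t: successors {s, v}; (¬p ∨ q) ∧ q ∧ ¬p there: s:F, v:F. ✗
u: successors {s, u}; (¬p ∨ q) ∧ q ∧ ¬p there: s:F, u:F. ✗
v: successors {s, t, v}; (¬p ∨ q) ∧ q ∧ ¬p there: s:F, t:F, v:F. ✗
Satisfying worlds: ∅.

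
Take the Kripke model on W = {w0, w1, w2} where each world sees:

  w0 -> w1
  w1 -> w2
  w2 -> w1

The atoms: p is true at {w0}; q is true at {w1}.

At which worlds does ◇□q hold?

w0: successors {w1}; □q there: w1:F. ✗
w1: successors {w2}; □q there: w2:T. ✓
w2: successors {w1}; □q there: w1:F. ✗

{w1}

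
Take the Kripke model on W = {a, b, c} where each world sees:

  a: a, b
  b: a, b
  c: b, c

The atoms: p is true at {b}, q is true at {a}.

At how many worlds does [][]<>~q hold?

a: successors {a, b}; []<>~q there: a:T, b:T. ✓
b: successors {a, b}; []<>~q there: a:T, b:T. ✓
c: successors {b, c}; []<>~q there: b:T, c:T. ✓
Satisfying worlds: {a, b, c}.

3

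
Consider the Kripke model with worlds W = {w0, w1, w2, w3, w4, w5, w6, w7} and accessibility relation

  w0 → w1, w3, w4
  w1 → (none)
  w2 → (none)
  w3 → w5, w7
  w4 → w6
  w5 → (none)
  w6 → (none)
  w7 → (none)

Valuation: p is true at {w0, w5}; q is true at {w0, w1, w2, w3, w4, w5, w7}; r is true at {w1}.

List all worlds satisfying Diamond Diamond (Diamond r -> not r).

{w0}

w0: successors {w1, w3, w4}; Diamond (Diamond r -> not r) there: w1:F, w3:T, w4:T. ✓
w1: no successors, so Diamond Diamond (Diamond r -> not r) fails. ✗
w2: no successors, so Diamond Diamond (Diamond r -> not r) fails. ✗
w3: successors {w5, w7}; Diamond (Diamond r -> not r) there: w5:F, w7:F. ✗
w4: successors {w6}; Diamond (Diamond r -> not r) there: w6:F. ✗
w5: no successors, so Diamond Diamond (Diamond r -> not r) fails. ✗
w6: no successors, so Diamond Diamond (Diamond r -> not r) fails. ✗
w7: no successors, so Diamond Diamond (Diamond r -> not r) fails. ✗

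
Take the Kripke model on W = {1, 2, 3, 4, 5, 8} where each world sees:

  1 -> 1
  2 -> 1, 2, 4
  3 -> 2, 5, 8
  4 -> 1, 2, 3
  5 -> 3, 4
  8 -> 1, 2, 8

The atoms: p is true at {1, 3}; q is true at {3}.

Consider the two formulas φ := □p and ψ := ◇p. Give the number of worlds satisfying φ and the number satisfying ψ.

For □p:
1: successors {1}; p there: 1:T. ✓
2: successors {1, 2, 4}; p there: 1:T, 2:F, 4:F. ✗
3: successors {2, 5, 8}; p there: 2:F, 5:F, 8:F. ✗
4: successors {1, 2, 3}; p there: 1:T, 2:F, 3:T. ✗
5: successors {3, 4}; p there: 3:T, 4:F. ✗
8: successors {1, 2, 8}; p there: 1:T, 2:F, 8:F. ✗
— 1 world.
For ◇p:
1: successors {1}; p there: 1:T. ✓
2: successors {1, 2, 4}; p there: 1:T, 2:F, 4:F. ✓
3: successors {2, 5, 8}; p there: 2:F, 5:F, 8:F. ✗
4: successors {1, 2, 3}; p there: 1:T, 2:F, 3:T. ✓
5: successors {3, 4}; p there: 3:T, 4:F. ✓
8: successors {1, 2, 8}; p there: 1:T, 2:F, 8:F. ✓
— 5 worlds.

1 and 5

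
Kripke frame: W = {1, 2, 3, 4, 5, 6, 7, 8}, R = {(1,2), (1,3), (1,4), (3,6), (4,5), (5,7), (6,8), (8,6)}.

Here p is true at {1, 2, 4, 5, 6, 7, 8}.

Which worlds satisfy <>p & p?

{1, 4, 5, 6, 8}

1: <>p is T, p is T. ✓
2: <>p is F, p is T. ✗
3: <>p is T, p is F. ✗
4: <>p is T, p is T. ✓
5: <>p is T, p is T. ✓
6: <>p is T, p is T. ✓
7: <>p is F, p is T. ✗
8: <>p is T, p is T. ✓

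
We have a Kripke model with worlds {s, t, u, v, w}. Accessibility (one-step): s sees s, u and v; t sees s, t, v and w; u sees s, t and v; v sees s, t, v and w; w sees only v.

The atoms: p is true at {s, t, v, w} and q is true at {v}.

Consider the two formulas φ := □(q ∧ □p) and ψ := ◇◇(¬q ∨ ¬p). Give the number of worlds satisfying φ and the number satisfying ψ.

For □(q ∧ □p):
s: successors {s, u, v}; q ∧ □p there: s:F, u:F, v:T. ✗
t: successors {s, t, v, w}; q ∧ □p there: s:F, t:F, v:T, w:F. ✗
u: successors {s, t, v}; q ∧ □p there: s:F, t:F, v:T. ✗
v: successors {s, t, v, w}; q ∧ □p there: s:F, t:F, v:T, w:F. ✗
w: successors {v}; q ∧ □p there: v:T. ✓
— 1 world.
For ◇◇(¬q ∨ ¬p):
s: successors {s, u, v}; ◇(¬q ∨ ¬p) there: s:T, u:T, v:T. ✓
t: successors {s, t, v, w}; ◇(¬q ∨ ¬p) there: s:T, t:T, v:T, w:F. ✓
u: successors {s, t, v}; ◇(¬q ∨ ¬p) there: s:T, t:T, v:T. ✓
v: successors {s, t, v, w}; ◇(¬q ∨ ¬p) there: s:T, t:T, v:T, w:F. ✓
w: successors {v}; ◇(¬q ∨ ¬p) there: v:T. ✓
— 5 worlds.

1 and 5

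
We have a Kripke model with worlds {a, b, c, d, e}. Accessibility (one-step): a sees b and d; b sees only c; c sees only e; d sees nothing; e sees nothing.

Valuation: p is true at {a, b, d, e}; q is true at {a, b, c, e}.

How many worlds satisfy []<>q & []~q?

2

a: []<>q is F, []~q is F. ✗
b: []<>q is T, []~q is F. ✗
c: []<>q is F, []~q is F. ✗
d: []<>q is T, []~q is T. ✓
e: []<>q is T, []~q is T. ✓
Satisfying worlds: {d, e}.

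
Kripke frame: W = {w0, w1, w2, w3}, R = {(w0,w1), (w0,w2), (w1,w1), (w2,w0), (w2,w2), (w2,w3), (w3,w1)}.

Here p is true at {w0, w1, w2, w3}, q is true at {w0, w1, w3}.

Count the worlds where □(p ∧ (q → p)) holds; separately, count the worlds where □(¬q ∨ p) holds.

4 and 4

For □(p ∧ (q → p)):
w0: successors {w1, w2}; p ∧ (q → p) there: w1:T, w2:T. ✓
w1: successors {w1}; p ∧ (q → p) there: w1:T. ✓
w2: successors {w0, w2, w3}; p ∧ (q → p) there: w0:T, w2:T, w3:T. ✓
w3: successors {w1}; p ∧ (q → p) there: w1:T. ✓
— 4 worlds.
For □(¬q ∨ p):
w0: successors {w1, w2}; ¬q ∨ p there: w1:T, w2:T. ✓
w1: successors {w1}; ¬q ∨ p there: w1:T. ✓
w2: successors {w0, w2, w3}; ¬q ∨ p there: w0:T, w2:T, w3:T. ✓
w3: successors {w1}; ¬q ∨ p there: w1:T. ✓
— 4 worlds.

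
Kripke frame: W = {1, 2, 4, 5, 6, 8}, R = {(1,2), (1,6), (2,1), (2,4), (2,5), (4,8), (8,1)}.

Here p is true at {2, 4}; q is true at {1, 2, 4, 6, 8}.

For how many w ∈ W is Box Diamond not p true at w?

1: successors {2, 6}; Diamond not p there: 2:T, 6:F. ✗
2: successors {1, 4, 5}; Diamond not p there: 1:T, 4:T, 5:F. ✗
4: successors {8}; Diamond not p there: 8:T. ✓
5: no successors, so Box Diamond not p holds vacuously. ✓
6: no successors, so Box Diamond not p holds vacuously. ✓
8: successors {1}; Diamond not p there: 1:T. ✓
Satisfying worlds: {4, 5, 6, 8}.

4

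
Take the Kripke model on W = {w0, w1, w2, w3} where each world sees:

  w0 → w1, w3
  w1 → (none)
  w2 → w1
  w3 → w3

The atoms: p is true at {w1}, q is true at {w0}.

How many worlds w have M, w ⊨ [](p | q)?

w0: successors {w1, w3}; p | q there: w1:T, w3:F. ✗
w1: no successors, so [](p | q) holds vacuously. ✓
w2: successors {w1}; p | q there: w1:T. ✓
w3: successors {w3}; p | q there: w3:F. ✗
Satisfying worlds: {w1, w2}.

2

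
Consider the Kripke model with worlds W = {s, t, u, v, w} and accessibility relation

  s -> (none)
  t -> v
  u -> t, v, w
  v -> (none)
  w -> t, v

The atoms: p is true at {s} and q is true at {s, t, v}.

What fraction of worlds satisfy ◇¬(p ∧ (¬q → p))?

s: no successors, so ◇¬(p ∧ (¬q → p)) fails. ✗
t: successors {v}; ¬(p ∧ (¬q → p)) there: v:T. ✓
u: successors {t, v, w}; ¬(p ∧ (¬q → p)) there: t:T, v:T, w:T. ✓
v: no successors, so ◇¬(p ∧ (¬q → p)) fails. ✗
w: successors {t, v}; ¬(p ∧ (¬q → p)) there: t:T, v:T. ✓
That's 3 of 5 worlds, so 3/5.

3/5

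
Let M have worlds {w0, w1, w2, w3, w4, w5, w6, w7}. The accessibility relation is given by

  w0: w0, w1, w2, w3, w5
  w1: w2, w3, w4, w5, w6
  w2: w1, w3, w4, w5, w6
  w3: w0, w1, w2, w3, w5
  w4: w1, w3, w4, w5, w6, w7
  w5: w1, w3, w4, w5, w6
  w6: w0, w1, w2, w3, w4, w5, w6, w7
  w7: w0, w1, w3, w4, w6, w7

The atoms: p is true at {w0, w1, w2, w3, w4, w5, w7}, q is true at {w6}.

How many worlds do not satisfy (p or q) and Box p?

6

w0: p or q is T, Box p is T. ✓
w1: p or q is T, Box p is F. ✗
w2: p or q is T, Box p is F. ✗
w3: p or q is T, Box p is T. ✓
w4: p or q is T, Box p is F. ✗
w5: p or q is T, Box p is F. ✗
w6: p or q is T, Box p is F. ✗
w7: p or q is T, Box p is F. ✗
Satisfying worlds: {w0, w3}.
So (p or q) and Box p fails at the other 6 worlds.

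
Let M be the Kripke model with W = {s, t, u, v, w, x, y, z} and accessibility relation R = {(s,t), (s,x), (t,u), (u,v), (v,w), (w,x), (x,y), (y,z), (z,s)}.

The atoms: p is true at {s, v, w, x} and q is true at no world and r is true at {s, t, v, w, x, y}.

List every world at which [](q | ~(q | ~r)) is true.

s: successors {t, x}; q | ~(q | ~r) there: t:T, x:T. ✓
t: successors {u}; q | ~(q | ~r) there: u:F. ✗
u: successors {v}; q | ~(q | ~r) there: v:T. ✓
v: successors {w}; q | ~(q | ~r) there: w:T. ✓
w: successors {x}; q | ~(q | ~r) there: x:T. ✓
x: successors {y}; q | ~(q | ~r) there: y:T. ✓
y: successors {z}; q | ~(q | ~r) there: z:F. ✗
z: successors {s}; q | ~(q | ~r) there: s:T. ✓

{s, u, v, w, x, z}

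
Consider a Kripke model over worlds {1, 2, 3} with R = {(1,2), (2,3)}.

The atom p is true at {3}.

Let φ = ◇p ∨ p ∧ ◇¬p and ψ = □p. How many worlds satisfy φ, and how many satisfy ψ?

For ◇p ∨ p ∧ ◇¬p:
1: ◇p is F, p ∧ ◇¬p is F. ✗
2: ◇p is T, p ∧ ◇¬p is F. ✓
3: ◇p is F, p ∧ ◇¬p is F. ✗
— 1 world.
For □p:
1: successors {2}; p there: 2:F. ✗
2: successors {3}; p there: 3:T. ✓
3: no successors, so □p holds vacuously. ✓
— 2 worlds.

1 and 2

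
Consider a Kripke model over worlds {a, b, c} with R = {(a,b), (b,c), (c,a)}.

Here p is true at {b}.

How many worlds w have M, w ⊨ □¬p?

a: successors {b}; ¬p there: b:F. ✗
b: successors {c}; ¬p there: c:T. ✓
c: successors {a}; ¬p there: a:T. ✓
Satisfying worlds: {b, c}.

2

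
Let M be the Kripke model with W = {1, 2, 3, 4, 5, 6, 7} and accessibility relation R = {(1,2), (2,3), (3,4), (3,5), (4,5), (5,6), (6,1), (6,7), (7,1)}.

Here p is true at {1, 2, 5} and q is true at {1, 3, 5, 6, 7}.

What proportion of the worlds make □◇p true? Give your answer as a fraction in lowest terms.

4/7

1: successors {2}; ◇p there: 2:F. ✗
2: successors {3}; ◇p there: 3:T. ✓
3: successors {4, 5}; ◇p there: 4:T, 5:F. ✗
4: successors {5}; ◇p there: 5:F. ✗
5: successors {6}; ◇p there: 6:T. ✓
6: successors {1, 7}; ◇p there: 1:T, 7:T. ✓
7: successors {1}; ◇p there: 1:T. ✓
That's 4 of 7 worlds, so 4/7.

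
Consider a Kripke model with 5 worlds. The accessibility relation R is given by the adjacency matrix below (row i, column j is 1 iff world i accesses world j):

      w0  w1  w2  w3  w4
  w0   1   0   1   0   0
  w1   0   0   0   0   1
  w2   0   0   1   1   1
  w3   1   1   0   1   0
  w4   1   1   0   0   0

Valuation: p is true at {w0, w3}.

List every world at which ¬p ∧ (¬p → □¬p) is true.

w0: ¬p is F, ¬p → □¬p is T. ✗
w1: ¬p is T, ¬p → □¬p is T. ✓
w2: ¬p is T, ¬p → □¬p is F. ✗
w3: ¬p is F, ¬p → □¬p is T. ✗
w4: ¬p is T, ¬p → □¬p is F. ✗

{w1}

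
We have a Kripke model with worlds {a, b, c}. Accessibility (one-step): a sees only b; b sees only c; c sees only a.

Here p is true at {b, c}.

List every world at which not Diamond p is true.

{c}

a: Diamond p is T. ✗
b: Diamond p is T. ✗
c: Diamond p is F. ✓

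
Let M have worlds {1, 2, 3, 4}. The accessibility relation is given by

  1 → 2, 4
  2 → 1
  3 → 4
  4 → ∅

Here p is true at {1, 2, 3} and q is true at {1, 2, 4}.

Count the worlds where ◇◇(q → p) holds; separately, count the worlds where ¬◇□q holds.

For ◇◇(q → p):
1: successors {2, 4}; ◇(q → p) there: 2:T, 4:F. ✓
2: successors {1}; ◇(q → p) there: 1:T. ✓
3: successors {4}; ◇(q → p) there: 4:F. ✗
4: no successors, so ◇◇(q → p) fails. ✗
— 2 worlds.
For ¬◇□q:
1: ◇□q is T. ✗
2: ◇□q is T. ✗
3: ◇□q is T. ✗
4: ◇□q is F. ✓
— 1 world.

2 and 1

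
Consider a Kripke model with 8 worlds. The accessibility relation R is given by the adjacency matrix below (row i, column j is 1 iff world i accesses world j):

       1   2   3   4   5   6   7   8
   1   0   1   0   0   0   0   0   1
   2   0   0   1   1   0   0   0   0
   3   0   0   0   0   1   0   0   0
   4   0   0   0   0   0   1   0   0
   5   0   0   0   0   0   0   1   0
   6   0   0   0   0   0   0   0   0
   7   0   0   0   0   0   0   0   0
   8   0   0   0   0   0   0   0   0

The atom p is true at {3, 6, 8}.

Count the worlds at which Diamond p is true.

3

1: successors {2, 8}; p there: 2:F, 8:T. ✓
2: successors {3, 4}; p there: 3:T, 4:F. ✓
3: successors {5}; p there: 5:F. ✗
4: successors {6}; p there: 6:T. ✓
5: successors {7}; p there: 7:F. ✗
6: no successors, so Diamond p fails. ✗
7: no successors, so Diamond p fails. ✗
8: no successors, so Diamond p fails. ✗
Satisfying worlds: {1, 2, 4}.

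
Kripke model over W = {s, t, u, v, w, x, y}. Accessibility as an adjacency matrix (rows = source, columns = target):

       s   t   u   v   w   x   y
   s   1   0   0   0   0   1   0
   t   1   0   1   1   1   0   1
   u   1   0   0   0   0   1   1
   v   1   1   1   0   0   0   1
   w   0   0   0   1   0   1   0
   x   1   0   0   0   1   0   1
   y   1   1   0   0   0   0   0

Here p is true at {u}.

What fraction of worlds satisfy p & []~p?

s: p is F, []~p is T. ✗
t: p is F, []~p is F. ✗
u: p is T, []~p is T. ✓
v: p is F, []~p is F. ✗
w: p is F, []~p is T. ✗
x: p is F, []~p is T. ✗
y: p is F, []~p is T. ✗
That's 1 of 7 worlds, so 1/7.

1/7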